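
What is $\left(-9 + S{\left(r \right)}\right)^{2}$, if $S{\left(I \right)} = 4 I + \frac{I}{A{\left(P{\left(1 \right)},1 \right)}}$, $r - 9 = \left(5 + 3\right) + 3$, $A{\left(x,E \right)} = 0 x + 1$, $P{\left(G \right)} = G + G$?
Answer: $8281$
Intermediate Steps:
$P{\left(G \right)} = 2 G$
$A{\left(x,E \right)} = 1$ ($A{\left(x,E \right)} = 0 + 1 = 1$)
$r = 20$ ($r = 9 + \left(\left(5 + 3\right) + 3\right) = 9 + \left(8 + 3\right) = 9 + 11 = 20$)
$S{\left(I \right)} = 5 I$ ($S{\left(I \right)} = 4 I + \frac{I}{1} = 4 I + I 1 = 4 I + I = 5 I$)
$\left(-9 + S{\left(r \right)}\right)^{2} = \left(-9 + 5 \cdot 20\right)^{2} = \left(-9 + 100\right)^{2} = 91^{2} = 8281$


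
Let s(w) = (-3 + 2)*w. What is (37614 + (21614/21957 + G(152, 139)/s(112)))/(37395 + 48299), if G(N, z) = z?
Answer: 92499115721/210737313696 ≈ 0.43893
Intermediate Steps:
s(w) = -w
(37614 + (21614/21957 + G(152, 139)/s(112)))/(37395 + 48299) = (37614 + (21614/21957 + 139/((-1*112))))/(37395 + 48299) = (37614 + (21614*(1/21957) + 139/(-112)))/85694 = (37614 + (21614/21957 + 139*(-1/112)))*(1/85694) = (37614 + (21614/21957 - 139/112))*(1/85694) = (37614 - 631255/2459184)*(1/85694) = (92499115721/2459184)*(1/85694) = 92499115721/210737313696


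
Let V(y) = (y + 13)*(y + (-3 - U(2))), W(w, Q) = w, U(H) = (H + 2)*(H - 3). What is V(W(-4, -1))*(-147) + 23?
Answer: 3992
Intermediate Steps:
U(H) = (-3 + H)*(2 + H) (U(H) = (2 + H)*(-3 + H) = (-3 + H)*(2 + H))
V(y) = (1 + y)*(13 + y) (V(y) = (y + 13)*(y + (-3 - (-6 + 2**2 - 1*2))) = (13 + y)*(y + (-3 - (-6 + 4 - 2))) = (13 + y)*(y + (-3 - 1*(-4))) = (13 + y)*(y + (-3 + 4)) = (13 + y)*(y + 1) = (13 + y)*(1 + y) = (1 + y)*(13 + y))
V(W(-4, -1))*(-147) + 23 = (13 + (-4)**2 + 14*(-4))*(-147) + 23 = (13 + 16 - 56)*(-147) + 23 = -27*(-147) + 23 = 3969 + 23 = 3992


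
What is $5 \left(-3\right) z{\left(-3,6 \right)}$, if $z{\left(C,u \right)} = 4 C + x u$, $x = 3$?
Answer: $-90$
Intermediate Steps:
$z{\left(C,u \right)} = 3 u + 4 C$ ($z{\left(C,u \right)} = 4 C + 3 u = 3 u + 4 C$)
$5 \left(-3\right) z{\left(-3,6 \right)} = 5 \left(-3\right) \left(3 \cdot 6 + 4 \left(-3\right)\right) = - 15 \left(18 - 12\right) = \left(-15\right) 6 = -90$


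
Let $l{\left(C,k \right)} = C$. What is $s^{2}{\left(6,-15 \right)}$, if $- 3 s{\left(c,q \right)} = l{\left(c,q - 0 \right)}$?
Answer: $4$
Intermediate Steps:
$s{\left(c,q \right)} = - \frac{c}{3}$
$s^{2}{\left(6,-15 \right)} = \left(\left(- \frac{1}{3}\right) 6\right)^{2} = \left(-2\right)^{2} = 4$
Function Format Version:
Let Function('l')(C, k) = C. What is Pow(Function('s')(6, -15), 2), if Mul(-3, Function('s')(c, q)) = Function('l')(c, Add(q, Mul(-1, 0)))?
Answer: 4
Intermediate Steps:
Function('s')(c, q) = Mul(Rational(-1, 3), c)
Pow(Function('s')(6, -15), 2) = Pow(Mul(Rational(-1, 3), 6), 2) = Pow(-2, 2) = 4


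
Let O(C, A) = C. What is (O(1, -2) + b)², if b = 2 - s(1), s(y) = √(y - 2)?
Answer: (3 - I)² ≈ 8.0 - 6.0*I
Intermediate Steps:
s(y) = √(-2 + y)
b = 2 - I (b = 2 - √(-2 + 1) = 2 - √(-1) = 2 - I ≈ 2.0 - 1.0*I)
(O(1, -2) + b)² = (1 + (2 - I))² = (3 - I)²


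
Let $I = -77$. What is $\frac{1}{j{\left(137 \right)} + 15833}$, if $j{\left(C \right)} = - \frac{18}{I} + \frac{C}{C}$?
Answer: $\frac{77}{1219236} \approx 6.3154 \cdot 10^{-5}$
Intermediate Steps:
$j{\left(C \right)} = \frac{95}{77}$ ($j{\left(C \right)} = - \frac{18}{-77} + \frac{C}{C} = \left(-18\right) \left(- \frac{1}{77}\right) + 1 = \frac{18}{77} + 1 = \frac{95}{77}$)
$\frac{1}{j{\left(137 \right)} + 15833} = \frac{1}{\frac{95}{77} + 15833} = \frac{1}{\frac{1219236}{77}} = \frac{77}{1219236}$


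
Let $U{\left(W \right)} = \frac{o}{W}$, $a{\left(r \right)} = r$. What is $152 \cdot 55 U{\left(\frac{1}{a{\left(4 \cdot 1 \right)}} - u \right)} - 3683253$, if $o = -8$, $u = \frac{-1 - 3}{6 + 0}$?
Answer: $-3756213$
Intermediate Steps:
$u = - \frac{2}{3}$ ($u = - \frac{4}{6} = \left(-4\right) \frac{1}{6} = - \frac{2}{3} \approx -0.66667$)
$U{\left(W \right)} = - \frac{8}{W}$
$152 \cdot 55 U{\left(\frac{1}{a{\left(4 \cdot 1 \right)}} - u \right)} - 3683253 = 152 \cdot 55 \left(- \frac{8}{\frac{1}{4 \cdot 1} - - \frac{2}{3}}\right) - 3683253 = 8360 \left(- \frac{8}{\frac{1}{4} + \frac{2}{3}}\right) - 3683253 = 8360 \left(- \frac{8}{\frac{11}{12}}\right) - 3683253 = 8360 \left(\left(-8\right) \frac{12}{11}\right) - 3683253 = 8360 \left(- \frac{96}{11}\right) - 3683253 = -72960 - 3683253 = -3756213$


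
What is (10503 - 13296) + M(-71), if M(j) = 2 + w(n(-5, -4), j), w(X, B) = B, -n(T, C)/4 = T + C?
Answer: -2862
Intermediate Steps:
n(T, C) = -4*C - 4*T (n(T, C) = -4*(T + C) = -4*(C + T) = -4*C - 4*T)
M(j) = 2 + j
(10503 - 13296) + M(-71) = (10503 - 13296) + (2 - 71) = -2793 - 69 = -2862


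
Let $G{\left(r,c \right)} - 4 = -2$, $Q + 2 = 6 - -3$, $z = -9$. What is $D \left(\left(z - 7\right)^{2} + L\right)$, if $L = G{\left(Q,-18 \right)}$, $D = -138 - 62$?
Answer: $-51600$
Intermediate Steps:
$Q = 7$ ($Q = -2 + \left(6 - -3\right) = -2 + \left(6 + 3\right) = -2 + 9 = 7$)
$G{\left(r,c \right)} = 2$ ($G{\left(r,c \right)} = 4 - 2 = 2$)
$D = -200$
$L = 2$
$D \left(\left(z - 7\right)^{2} + L\right) = - 200 \left(\left(-9 - 7\right)^{2} + 2\right) = - 200 \left(\left(-16\right)^{2} + 2\right) = - 200 \left(256 + 2\right) = \left(-200\right) 258 = -51600$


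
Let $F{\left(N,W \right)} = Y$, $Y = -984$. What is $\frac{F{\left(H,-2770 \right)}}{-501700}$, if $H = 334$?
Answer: $\frac{246}{125425} \approx 0.0019613$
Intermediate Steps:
$F{\left(N,W \right)} = -984$
$\frac{F{\left(H,-2770 \right)}}{-501700} = - \frac{984}{-501700} = \left(-984\right) \left(- \frac{1}{501700}\right) = \frac{246}{125425}$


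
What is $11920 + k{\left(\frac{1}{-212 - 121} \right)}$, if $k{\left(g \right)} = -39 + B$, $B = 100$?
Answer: $11981$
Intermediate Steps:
$k{\left(g \right)} = 61$ ($k{\left(g \right)} = -39 + 100 = 61$)
$11920 + k{\left(\frac{1}{-212 - 121} \right)} = 11920 + 61 = 11981$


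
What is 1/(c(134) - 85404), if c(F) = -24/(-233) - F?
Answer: -233/19930330 ≈ -1.1691e-5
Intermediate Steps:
c(F) = 24/233 - F (c(F) = -24*(-1/233) - F = 24/233 - F)
1/(c(134) - 85404) = 1/((24/233 - 1*134) - 85404) = 1/((24/233 - 134) - 85404) = 1/(-31198/233 - 85404) = 1/(-19930330/233) = -233/19930330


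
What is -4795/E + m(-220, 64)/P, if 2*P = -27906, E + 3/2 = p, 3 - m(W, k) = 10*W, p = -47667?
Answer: -25406047/443412387 ≈ -0.057297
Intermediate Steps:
m(W, k) = 3 - 10*W
E = -95337/2 (E = -3/2 - 47667 = -95337/2 ≈ -47669.)
P = -13953 (P = (1/2)*(-27906) = -13953)
-4795/E + m(-220, 64)/P = -4795/(-95337/2) + (3 - 10*(-220))/(-13953) = -4795*(-2/95337) + (3 + 2200)*(-1/13953) = 9590/95337 + 2203*(-1/13953) = 9590/95337 - 2203/13953 = -25406047/443412387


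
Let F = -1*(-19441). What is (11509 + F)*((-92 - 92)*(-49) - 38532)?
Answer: -913520200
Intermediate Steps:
F = 19441
(11509 + F)*((-92 - 92)*(-49) - 38532) = (11509 + 19441)*((-92 - 92)*(-49) - 38532) = 30950*(-184*(-49) - 38532) = 30950*(9016 - 38532) = 30950*(-29516) = -913520200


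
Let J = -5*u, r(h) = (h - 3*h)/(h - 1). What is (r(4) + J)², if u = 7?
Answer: 12769/9 ≈ 1418.8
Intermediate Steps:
r(h) = -2*h/(-1 + h) (r(h) = (-2*h)/(-1 + h) = -2*h/(-1 + h))
J = -35 (J = -5*7 = -1*35 = -35)
(r(4) + J)² = (-2*4/(-1 + 4) - 35)² = (-2*4/3 - 35)² = (-2*4*⅓ - 35)² = (-8/3 - 35)² = (-113/3)² = 12769/9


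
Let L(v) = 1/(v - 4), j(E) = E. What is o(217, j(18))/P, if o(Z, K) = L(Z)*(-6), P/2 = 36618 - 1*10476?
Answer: -1/1856082 ≈ -5.3877e-7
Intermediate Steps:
P = 52284 (P = 2*(36618 - 1*10476) = 2*(36618 - 10476) = 2*26142 = 52284)
L(v) = 1/(-4 + v)
o(Z, K) = -6/(-4 + Z)
o(217, j(18))/P = -6/(-4 + 217)/52284 = -6/213*(1/52284) = -6*1/213*(1/52284) = -2/71*1/52284 = -1/1856082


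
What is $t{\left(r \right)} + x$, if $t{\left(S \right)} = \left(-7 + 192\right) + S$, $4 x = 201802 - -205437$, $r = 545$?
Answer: $\frac{410159}{4} \approx 1.0254 \cdot 10^{5}$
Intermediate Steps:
$x = \frac{407239}{4}$ ($x = \frac{201802 - -205437}{4} = \frac{201802 + 205437}{4} = \frac{1}{4} \cdot 407239 = \frac{407239}{4} \approx 1.0181 \cdot 10^{5}$)
$t{\left(S \right)} = 185 + S$
$t{\left(r \right)} + x = \left(185 + 545\right) + \frac{407239}{4} = 730 + \frac{407239}{4} = \frac{410159}{4}$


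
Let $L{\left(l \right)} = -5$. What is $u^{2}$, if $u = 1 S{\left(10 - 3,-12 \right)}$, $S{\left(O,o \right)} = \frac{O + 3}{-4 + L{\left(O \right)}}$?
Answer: $\frac{100}{81} \approx 1.2346$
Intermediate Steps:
$S{\left(O,o \right)} = - \frac{1}{3} - \frac{O}{9}$ ($S{\left(O,o \right)} = \frac{O + 3}{-4 - 5} = \frac{3 + O}{-9} = \left(3 + O\right) \left(- \frac{1}{9}\right) = - \frac{1}{3} - \frac{O}{9}$)
$u = - \frac{10}{9}$ ($u = 1 \left(- \frac{1}{3} - \frac{10 - 3}{9}\right) = 1 \left(- \frac{1}{3} - \frac{7}{9}\right) = 1 \left(- \frac{10}{9}\right) = - \frac{10}{9} \approx -1.1111$)
$u^{2} = \left(- \frac{10}{9}\right)^{2} = \frac{100}{81}$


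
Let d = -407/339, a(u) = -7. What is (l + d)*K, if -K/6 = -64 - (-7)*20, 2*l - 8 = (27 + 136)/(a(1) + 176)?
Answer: -28577444/19097 ≈ -1496.4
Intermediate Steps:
d = -407/339 (d = -407*1/339 = -407/339 ≈ -1.2006)
l = 1515/338 (l = 4 + ((27 + 136)/(-7 + 176))/2 = 4 + (163/169)/2 = 4 + (163*(1/169))/2 = 4 + (½)*(163/169) = 4 + 163/338 = 1515/338 ≈ 4.4822)
K = -456 (K = -6*(-64 - (-7)*20) = -6*(-64 - 1*(-140)) = -6*(-64 + 140) = -6*76 = -456)
(l + d)*K = (1515/338 - 407/339)*(-456) = (376019/114582)*(-456) = -28577444/19097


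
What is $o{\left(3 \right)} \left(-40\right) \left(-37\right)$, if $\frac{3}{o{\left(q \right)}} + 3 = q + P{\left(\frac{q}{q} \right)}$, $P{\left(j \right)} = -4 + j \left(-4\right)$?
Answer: $-555$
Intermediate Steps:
$P{\left(j \right)} = -4 - 4 j$
$o{\left(q \right)} = \frac{3}{-11 + q}$ ($o{\left(q \right)} = \frac{3}{-3 - \left(4 - q + \frac{4 q}{q}\right)} = \frac{3}{-3 + \left(q - 8\right)} = \frac{3}{-3 + \left(-8 + q\right)} = \frac{3}{-11 + q}$)
$o{\left(3 \right)} \left(-40\right) \left(-37\right) = \frac{3}{-11 + 3} \left(-40\right) \left(-37\right) = \frac{3}{-8} \left(-40\right) \left(-37\right) = 3 \left(- \frac{1}{8}\right) \left(-40\right) \left(-37\right) = \left(- \frac{3}{8}\right) \left(-40\right) \left(-37\right) = 15 \left(-37\right) = -555$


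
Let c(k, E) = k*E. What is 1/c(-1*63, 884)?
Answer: -1/55692 ≈ -1.7956e-5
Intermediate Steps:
c(k, E) = E*k
1/c(-1*63, 884) = 1/(884*(-1*63)) = 1/(884*(-63)) = 1/(-55692) = -1/55692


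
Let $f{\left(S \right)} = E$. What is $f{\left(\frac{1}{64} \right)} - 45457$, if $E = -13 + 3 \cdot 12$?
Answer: $-45434$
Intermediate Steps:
$E = 23$ ($E = -13 + 36 = 23$)
$f{\left(S \right)} = 23$
$f{\left(\frac{1}{64} \right)} - 45457 = 23 - 45457 = -45434$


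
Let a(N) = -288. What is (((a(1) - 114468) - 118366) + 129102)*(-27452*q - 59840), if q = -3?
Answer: -2342114320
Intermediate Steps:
(((a(1) - 114468) - 118366) + 129102)*(-27452*q - 59840) = (((-288 - 114468) - 118366) + 129102)*(-27452*(-3) - 59840) = ((-114756 - 118366) + 129102)*(82356 - 59840) = (-233122 + 129102)*22516 = -104020*22516 = -2342114320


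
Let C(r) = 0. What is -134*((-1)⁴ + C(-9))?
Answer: -134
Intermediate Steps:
-134*((-1)⁴ + C(-9)) = -134*((-1)⁴ + 0) = -134*(1 + 0) = -134*1 = -134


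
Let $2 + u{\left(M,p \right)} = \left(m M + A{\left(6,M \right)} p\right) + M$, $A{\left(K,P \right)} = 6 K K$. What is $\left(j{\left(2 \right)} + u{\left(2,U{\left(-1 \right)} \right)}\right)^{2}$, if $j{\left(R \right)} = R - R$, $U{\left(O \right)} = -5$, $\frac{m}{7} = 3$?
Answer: $1077444$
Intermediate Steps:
$m = 21$ ($m = 7 \cdot 3 = 21$)
$A{\left(K,P \right)} = 6 K^{2}$
$j{\left(R \right)} = 0$
$u{\left(M,p \right)} = -2 + 22 M + 216 p$ ($u{\left(M,p \right)} = -2 + \left(\left(21 M + 6 \cdot 6^{2} p\right) + M\right) = -2 + \left(\left(21 M + 6 \cdot 36 p\right) + M\right) = -2 + \left(\left(21 M + 216 p\right) + M\right) = -2 + \left(22 M + 216 p\right) = -2 + 22 M + 216 p$)
$\left(j{\left(2 \right)} + u{\left(2,U{\left(-1 \right)} \right)}\right)^{2} = \left(0 + \left(-2 + 22 \cdot 2 + 216 \left(-5\right)\right)\right)^{2} = \left(0 - 1038\right)^{2} = \left(-1038\right)^{2} = 1077444$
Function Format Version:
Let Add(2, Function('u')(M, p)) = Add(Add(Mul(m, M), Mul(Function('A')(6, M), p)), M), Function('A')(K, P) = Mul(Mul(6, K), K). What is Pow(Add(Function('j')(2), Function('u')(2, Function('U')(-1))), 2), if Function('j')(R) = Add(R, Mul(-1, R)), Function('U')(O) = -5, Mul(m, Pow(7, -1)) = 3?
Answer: 1077444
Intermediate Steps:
m = 21 (m = Mul(7, 3) = 21)
Function('A')(K, P) = Mul(6, Pow(K, 2))
Function('j')(R) = 0
Function('u')(M, p) = Add(-2, Mul(22, M), Mul(216, p)) (Function('u')(M, p) = Add(-2, Add(Add(Mul(21, M), Mul(Mul(6, Pow(6, 2)), p)), M)) = Add(-2, Add(Add(Mul(21, M), Mul(Mul(6, 36), p)), M)) = Add(-2, Add(Add(Mul(21, M), Mul(216, p)), M)) = Add(-2, Add(Mul(22, M), Mul(216, p))) = Add(-2, Mul(22, M), Mul(216, p)))
Pow(Add(Function('j')(2), Function('u')(2, Function('U')(-1))), 2) = Pow(Add(0, Add(-2, Mul(22, 2), Mul(216, -5))), 2) = Pow(Add(0, Add(-2, 44, -1080)), 2) = Pow(Add(0, -1038), 2) = Pow(-1038, 2) = 1077444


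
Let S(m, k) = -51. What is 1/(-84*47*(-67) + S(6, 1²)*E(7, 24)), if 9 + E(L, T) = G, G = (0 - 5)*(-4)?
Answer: 1/263955 ≈ 3.7885e-6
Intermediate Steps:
G = 20 (G = -5*(-4) = 20)
E(L, T) = 11 (E(L, T) = -9 + 20 = 11)
1/(-84*47*(-67) + S(6, 1²)*E(7, 24)) = 1/(-84*47*(-67) - 51*11) = 1/(-3948*(-67) - 561) = 1/(264516 - 561) = 1/263955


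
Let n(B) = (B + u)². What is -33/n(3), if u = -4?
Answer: -33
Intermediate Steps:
n(B) = (-4 + B)² (n(B) = (B - 4)² = (-4 + B)²)
-33/n(3) = -33/(-4 + 3)² = -33/(-1)² = -33/1 = 1*(-33) = -33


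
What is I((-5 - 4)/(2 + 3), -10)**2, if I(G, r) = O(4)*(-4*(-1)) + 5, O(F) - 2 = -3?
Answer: 1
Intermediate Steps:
O(F) = -1 (O(F) = 2 - 3 = -1)
I(G, r) = 1 (I(G, r) = -(-4)*(-1) + 5 = -1*4 + 5 = -4 + 5 = 1)
I((-5 - 4)/(2 + 3), -10)**2 = 1**2 = 1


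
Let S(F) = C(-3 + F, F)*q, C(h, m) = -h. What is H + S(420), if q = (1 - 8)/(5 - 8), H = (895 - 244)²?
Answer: 422828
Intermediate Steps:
H = 423801 (H = 651² = 423801)
q = 7/3 (q = -7/(-3) = -7*(-⅓) = 7/3 ≈ 2.3333)
S(F) = 7 - 7*F/3 (S(F) = -(-3 + F)*(7/3) = (3 - F)*(7/3) = 7 - 7*F/3)
H + S(420) = 423801 + (7 - 7/3*420) = 423801 + (7 - 980) = 423801 - 973 = 422828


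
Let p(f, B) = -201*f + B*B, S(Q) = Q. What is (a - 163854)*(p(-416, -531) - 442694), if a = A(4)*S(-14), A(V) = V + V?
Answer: 12644566022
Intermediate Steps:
A(V) = 2*V
a = -112 (a = (2*4)*(-14) = 8*(-14) = -112)
p(f, B) = B² - 201*f (p(f, B) = -201*f + B² = B² - 201*f)
(a - 163854)*(p(-416, -531) - 442694) = (-112 - 163854)*(((-531)² - 201*(-416)) - 442694) = -163966*((281961 + 83616) - 442694) = -163966*(365577 - 442694) = -163966*(-77117) = 12644566022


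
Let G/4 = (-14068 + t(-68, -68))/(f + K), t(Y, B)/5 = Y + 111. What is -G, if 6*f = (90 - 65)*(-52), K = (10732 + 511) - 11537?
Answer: -41559/383 ≈ -108.51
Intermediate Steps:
t(Y, B) = 555 + 5*Y (t(Y, B) = 5*(Y + 111) = 5*(111 + Y) = 555 + 5*Y)
K = -294 (K = 11243 - 11537 = -294)
f = -650/3 (f = ((90 - 65)*(-52))/6 = (25*(-52))/6 = (⅙)*(-1300) = -650/3 ≈ -216.67)
G = 41559/383 (G = 4*((-14068 + (555 + 5*(-68)))/(-650/3 - 294)) = 4*((-14068 + (555 - 340))/(-1532/3)) = 4*((-14068 + 215)*(-3/1532)) = 4*(-13853*(-3/1532)) = 4*(41559/1532) = 41559/383 ≈ 108.51)
-G = -1*41559/383 = -41559/383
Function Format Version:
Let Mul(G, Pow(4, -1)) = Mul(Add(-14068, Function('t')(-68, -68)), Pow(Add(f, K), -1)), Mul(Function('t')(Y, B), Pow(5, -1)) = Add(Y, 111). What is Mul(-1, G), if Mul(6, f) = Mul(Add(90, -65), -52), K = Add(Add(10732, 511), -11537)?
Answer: Rational(-41559, 383) ≈ -108.51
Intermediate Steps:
Function('t')(Y, B) = Add(555, Mul(5, Y)) (Function('t')(Y, B) = Mul(5, Add(Y, 111)) = Mul(5, Add(111, Y)) = Add(555, Mul(5, Y)))
K = -294 (K = Add(11243, -11537) = -294)
f = Rational(-650, 3) (f = Mul(Rational(1, 6), Mul(Add(90, -65), -52)) = Mul(Rational(1, 6), Mul(25, -52)) = Mul(Rational(1, 6), -1300) = Rational(-650, 3) ≈ -216.67)
G = Rational(41559, 383) (G = Mul(4, Mul(Add(-14068, Add(555, Mul(5, -68))), Pow(Add(Rational(-650, 3), -294), -1))) = Mul(4, Mul(Add(-14068, Add(555, -340)), Pow(Rational(-1532, 3), -1))) = Mul(4, Mul(Add(-14068, 215), Rational(-3, 1532))) = Mul(4, Mul(-13853, Rational(-3, 1532))) = Mul(4, Rational(41559, 1532)) = Rational(41559, 383) ≈ 108.51)
Mul(-1, G) = Mul(-1, Rational(41559, 383)) = Rational(-41559, 383)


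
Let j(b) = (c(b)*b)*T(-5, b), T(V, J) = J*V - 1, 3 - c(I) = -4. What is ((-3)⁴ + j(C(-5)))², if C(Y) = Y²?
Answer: 482636961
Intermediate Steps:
c(I) = 7 (c(I) = 3 - 1*(-4) = 3 + 4 = 7)
T(V, J) = -1 + J*V
j(b) = 7*b*(-1 - 5*b) (j(b) = (7*b)*(-1 + b*(-5)) = (7*b)*(-1 - 5*b) = 7*b*(-1 - 5*b))
((-3)⁴ + j(C(-5)))² = ((-3)⁴ + 7*(-5)²*(-1 - 5*(-5)²))² = (81 + 7*25*(-1 - 5*25))² = (81 + 7*25*(-1 - 125))² = (81 + 7*25*(-126))² = (81 - 22050)² = (-21969)² = 482636961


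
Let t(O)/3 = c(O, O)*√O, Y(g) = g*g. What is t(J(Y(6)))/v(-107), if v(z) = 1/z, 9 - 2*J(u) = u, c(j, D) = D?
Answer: 26001*I*√6/4 ≈ 15922.0*I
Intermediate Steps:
Y(g) = g²
J(u) = 9/2 - u/2
t(O) = 3*O^(3/2) (t(O) = 3*(O*√O) = 3*O^(3/2))
t(J(Y(6)))/v(-107) = (3*(9/2 - ½*6²)^(3/2))/(1/(-107)) = (3*(9/2 - ½*36)^(3/2))/(-1/107) = (3*(9/2 - 18)^(3/2))*(-107) = (3*(-27/2)^(3/2))*(-107) = (3*(-81*I*√6/4))*(-107) = -243*I*√6/4*(-107) = 26001*I*√6/4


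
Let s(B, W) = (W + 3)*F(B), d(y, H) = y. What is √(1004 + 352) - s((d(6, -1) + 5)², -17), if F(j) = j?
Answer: 1694 + 2*√339 ≈ 1730.8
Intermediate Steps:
s(B, W) = B*(3 + W) (s(B, W) = (W + 3)*B = (3 + W)*B = B*(3 + W))
√(1004 + 352) - s((d(6, -1) + 5)², -17) = √(1004 + 352) - (6 + 5)²*(3 - 17) = √1356 - 11²*(-14) = 2*√339 - 121*(-14) = 2*√339 - 1*(-1694) = 2*√339 + 1694 = 1694 + 2*√339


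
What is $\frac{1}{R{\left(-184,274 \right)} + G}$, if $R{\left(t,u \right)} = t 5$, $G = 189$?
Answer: $- \frac{1}{731} \approx -0.001368$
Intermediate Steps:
$R{\left(t,u \right)} = 5 t$
$\frac{1}{R{\left(-184,274 \right)} + G} = \frac{1}{5 \left(-184\right) + 189} = \frac{1}{-920 + 189} = \frac{1}{-731} = - \frac{1}{731}$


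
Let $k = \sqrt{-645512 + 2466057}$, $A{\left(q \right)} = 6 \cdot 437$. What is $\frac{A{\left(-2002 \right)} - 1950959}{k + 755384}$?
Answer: $- \frac{31313672264}{12140492913} + \frac{1948337 \sqrt{1820545}}{570603166911} \approx -2.5747$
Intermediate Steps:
$A{\left(q \right)} = 2622$
$k = \sqrt{1820545} \approx 1349.3$
$\frac{A{\left(-2002 \right)} - 1950959}{k + 755384} = \frac{2622 - 1950959}{\sqrt{1820545} + 755384} = - \frac{1948337}{755384 + \sqrt{1820545}}$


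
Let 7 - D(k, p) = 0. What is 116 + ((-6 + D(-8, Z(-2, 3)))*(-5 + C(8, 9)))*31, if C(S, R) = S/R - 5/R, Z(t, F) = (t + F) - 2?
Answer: -86/3 ≈ -28.667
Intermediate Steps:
Z(t, F) = -2 + F + t (Z(t, F) = (F + t) - 2 = -2 + F + t)
C(S, R) = -5/R + S/R
D(k, p) = 7 (D(k, p) = 7 - 1*0 = 7 + 0 = 7)
116 + ((-6 + D(-8, Z(-2, 3)))*(-5 + C(8, 9)))*31 = 116 + ((-6 + 7)*(-5 + (-5 + 8)/9))*31 = 116 + (1*(-5 + (⅑)*3))*31 = 116 + (1*(-5 + ⅓))*31 = 116 + (1*(-14/3))*31 = 116 - 14/3*31 = 116 - 434/3 = -86/3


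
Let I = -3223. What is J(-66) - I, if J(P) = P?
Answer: 3157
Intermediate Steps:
J(-66) - I = -66 - 1*(-3223) = -66 + 3223 = 3157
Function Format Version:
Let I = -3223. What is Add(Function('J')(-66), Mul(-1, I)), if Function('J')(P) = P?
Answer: 3157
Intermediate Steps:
Add(Function('J')(-66), Mul(-1, I)) = Add(-66, Mul(-1, -3223)) = Add(-66, 3223) = 3157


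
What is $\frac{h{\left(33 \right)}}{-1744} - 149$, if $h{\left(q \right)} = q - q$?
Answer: $-149$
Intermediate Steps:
$h{\left(q \right)} = 0$
$\frac{h{\left(33 \right)}}{-1744} - 149 = \frac{0}{-1744} - 149 = 0 \left(- \frac{1}{1744}\right) - 149 = 0 - 149 = -149$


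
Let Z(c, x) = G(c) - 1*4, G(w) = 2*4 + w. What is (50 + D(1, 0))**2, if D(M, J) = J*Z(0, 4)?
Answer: 2500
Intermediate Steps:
G(w) = 8 + w
Z(c, x) = 4 + c (Z(c, x) = (8 + c) - 1*4 = (8 + c) - 4 = 4 + c)
D(M, J) = 4*J (D(M, J) = J*(4 + 0) = J*4 = 4*J)
(50 + D(1, 0))**2 = (50 + 4*0)**2 = (50 + 0)**2 = 50**2 = 2500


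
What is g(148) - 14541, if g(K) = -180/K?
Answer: -538062/37 ≈ -14542.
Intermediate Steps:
g(148) - 14541 = -180/148 - 14541 = -180*1/148 - 14541 = -45/37 - 14541 = -538062/37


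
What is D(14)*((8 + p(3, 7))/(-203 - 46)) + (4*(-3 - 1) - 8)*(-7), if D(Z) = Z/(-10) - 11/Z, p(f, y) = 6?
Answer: 69771/415 ≈ 168.12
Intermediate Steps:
D(Z) = -11/Z - Z/10 (D(Z) = Z*(-1/10) - 11/Z = -Z/10 - 11/Z = -11/Z - Z/10)
D(14)*((8 + p(3, 7))/(-203 - 46)) + (4*(-3 - 1) - 8)*(-7) = (-11/14 - 1/10*14)*((8 + 6)/(-203 - 46)) + (4*(-3 - 1) - 8)*(-7) = (-11*1/14 - 7/5)*(14/(-249)) + (4*(-4) - 8)*(-7) = (-11/14 - 7/5)*(14*(-1/249)) + (-16 - 8)*(-7) = -153/70*(-14/249) - 24*(-7) = 51/415 + 168 = 69771/415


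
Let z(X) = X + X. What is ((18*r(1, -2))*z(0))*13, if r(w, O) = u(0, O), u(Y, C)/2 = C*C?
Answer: 0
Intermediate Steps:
u(Y, C) = 2*C² (u(Y, C) = 2*(C*C) = 2*C²)
r(w, O) = 2*O²
z(X) = 2*X
((18*r(1, -2))*z(0))*13 = ((18*(2*(-2)²))*(2*0))*13 = ((18*(2*4))*0)*13 = ((18*8)*0)*13 = (144*0)*13 = 0*13 = 0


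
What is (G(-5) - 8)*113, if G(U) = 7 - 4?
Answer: -565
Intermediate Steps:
G(U) = 3
(G(-5) - 8)*113 = (3 - 8)*113 = -5*113 = -565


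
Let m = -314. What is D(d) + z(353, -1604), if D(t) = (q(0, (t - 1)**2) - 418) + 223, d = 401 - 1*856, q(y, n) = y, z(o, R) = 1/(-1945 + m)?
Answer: -440506/2259 ≈ -195.00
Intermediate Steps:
z(o, R) = -1/2259 (z(o, R) = 1/(-1945 - 314) = 1/(-2259) = -1/2259)
d = -455 (d = 401 - 856 = -455)
D(t) = -195 (D(t) = (0 - 418) + 223 = -418 + 223 = -195)
D(d) + z(353, -1604) = -195 - 1/2259 = -440506/2259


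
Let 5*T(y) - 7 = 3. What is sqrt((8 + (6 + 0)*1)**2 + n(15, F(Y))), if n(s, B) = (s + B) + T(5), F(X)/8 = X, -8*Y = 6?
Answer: 3*sqrt(23) ≈ 14.387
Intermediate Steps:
Y = -3/4 (Y = -1/8*6 = -3/4 ≈ -0.75000)
T(y) = 2 (T(y) = 7/5 + (1/5)*3 = 7/5 + 3/5 = 2)
F(X) = 8*X
n(s, B) = 2 + B + s (n(s, B) = (s + B) + 2 = (B + s) + 2 = 2 + B + s)
sqrt((8 + (6 + 0)*1)**2 + n(15, F(Y))) = sqrt((8 + (6 + 0)*1)**2 + (2 + 8*(-3/4) + 15)) = sqrt((8 + 6*1)**2 + (2 - 6 + 15)) = sqrt((8 + 6)**2 + 11) = sqrt(14**2 + 11) = sqrt(196 + 11) = sqrt(207) = 3*sqrt(23)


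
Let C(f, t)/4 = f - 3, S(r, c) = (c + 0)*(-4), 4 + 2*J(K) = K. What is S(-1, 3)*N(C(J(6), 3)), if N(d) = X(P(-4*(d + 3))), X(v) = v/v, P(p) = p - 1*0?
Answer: -12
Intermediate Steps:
J(K) = -2 + K/2
S(r, c) = -4*c (S(r, c) = c*(-4) = -4*c)
P(p) = p (P(p) = p + 0 = p)
C(f, t) = -12 + 4*f (C(f, t) = 4*(f - 3) = 4*(-3 + f) = -12 + 4*f)
X(v) = 1
N(d) = 1
S(-1, 3)*N(C(J(6), 3)) = -4*3*1 = -12*1 = -12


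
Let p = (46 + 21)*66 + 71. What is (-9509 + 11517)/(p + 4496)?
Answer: 2008/8989 ≈ 0.22338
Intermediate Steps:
p = 4493 (p = 67*66 + 71 = 4422 + 71 = 4493)
(-9509 + 11517)/(p + 4496) = (-9509 + 11517)/(4493 + 4496) = 2008/8989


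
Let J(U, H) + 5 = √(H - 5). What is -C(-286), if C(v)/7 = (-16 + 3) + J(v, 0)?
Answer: 126 - 7*I*√5 ≈ 126.0 - 15.652*I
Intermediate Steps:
J(U, H) = -5 + √(-5 + H) (J(U, H) = -5 + √(H - 5) = -5 + √(-5 + H))
C(v) = -126 + 7*I*√5 (C(v) = 7*((-16 + 3) + (-5 + √(-5 + 0))) = 7*(-13 + (-5 + √(-5))) = 7*(-13 + (-5 + I*√5)) = 7*(-18 + I*√5) = -126 + 7*I*√5)
-C(-286) = -(-126 + 7*I*√5) = 126 - 7*I*√5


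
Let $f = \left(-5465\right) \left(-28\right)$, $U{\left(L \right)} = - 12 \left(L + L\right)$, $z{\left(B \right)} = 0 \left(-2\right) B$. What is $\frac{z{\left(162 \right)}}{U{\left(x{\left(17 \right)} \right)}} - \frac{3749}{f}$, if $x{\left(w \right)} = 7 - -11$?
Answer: $- \frac{3749}{153020} \approx -0.0245$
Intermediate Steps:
$x{\left(w \right)} = 18$ ($x{\left(w \right)} = 7 + 11 = 18$)
$z{\left(B \right)} = 0$ ($z{\left(B \right)} = 0 B = 0$)
$U{\left(L \right)} = - 24 L$ ($U{\left(L \right)} = - 12 \cdot 2 L = - 24 L$)
$f = 153020$
$\frac{z{\left(162 \right)}}{U{\left(x{\left(17 \right)} \right)}} - \frac{3749}{f} = \frac{0}{\left(-24\right) 18} - \frac{3749}{153020} = \frac{0}{-432} - \frac{3749}{153020} = 0 \left(- \frac{1}{432}\right) - \frac{3749}{153020} = 0 - \frac{3749}{153020} = - \frac{3749}{153020}$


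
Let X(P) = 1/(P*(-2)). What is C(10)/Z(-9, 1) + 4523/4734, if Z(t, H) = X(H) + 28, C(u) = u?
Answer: 68689/52074 ≈ 1.3191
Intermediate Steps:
X(P) = -1/(2*P) (X(P) = -½/P = -1/(2*P))
Z(t, H) = 28 - 1/(2*H) (Z(t, H) = -1/(2*H) + 28 = 28 - 1/(2*H))
C(10)/Z(-9, 1) + 4523/4734 = 10/(28 - ½/1) + 4523/4734 = 10/(28 - ½*1) + 4523*(1/4734) = 10/(28 - ½) + 4523/4734 = 10/(55/2) + 4523/4734 = 10*(2/55) + 4523/4734 = 4/11 + 4523/4734 = 68689/52074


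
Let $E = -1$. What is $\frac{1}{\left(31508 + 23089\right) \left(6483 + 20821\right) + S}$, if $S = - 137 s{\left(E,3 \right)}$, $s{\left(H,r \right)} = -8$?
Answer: $\frac{1}{1490717584} \approx 6.7082 \cdot 10^{-10}$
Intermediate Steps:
$S = 1096$ ($S = \left(-137\right) \left(-8\right) = 1096$)
$\frac{1}{\left(31508 + 23089\right) \left(6483 + 20821\right) + S} = \frac{1}{\left(31508 + 23089\right) \left(6483 + 20821\right) + 1096} = \frac{1}{54597 \cdot 27304 + 1096} = \frac{1}{1490716488 + 1096} = \frac{1}{1490717584}$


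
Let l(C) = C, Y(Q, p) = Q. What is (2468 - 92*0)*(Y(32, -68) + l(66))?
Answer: 241864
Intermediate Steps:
(2468 - 92*0)*(Y(32, -68) + l(66)) = (2468 - 92*0)*(32 + 66) = (2468 + 0)*98 = 2468*98 = 241864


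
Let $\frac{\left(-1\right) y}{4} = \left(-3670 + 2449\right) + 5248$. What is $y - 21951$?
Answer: $-38059$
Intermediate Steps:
$y = -16108$ ($y = - 4 \left(\left(-3670 + 2449\right) + 5248\right) = - 4 \left(-1221 + 5248\right) = \left(-4\right) 4027 = -16108$)
$y - 21951 = -16108 - 21951 = -38059$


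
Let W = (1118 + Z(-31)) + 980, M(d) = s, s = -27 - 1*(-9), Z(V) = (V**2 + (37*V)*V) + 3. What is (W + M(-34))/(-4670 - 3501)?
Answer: -38601/8171 ≈ -4.7241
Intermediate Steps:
Z(V) = 3 + 38*V**2 (Z(V) = (V**2 + 37*V**2) + 3 = 38*V**2 + 3 = 3 + 38*V**2)
s = -18 (s = -27 + 9 = -18)
M(d) = -18
W = 38619 (W = (1118 + (3 + 38*(-31)**2)) + 980 = (1118 + (3 + 38*961)) + 980 = (1118 + (3 + 36518)) + 980 = (1118 + 36521) + 980 = 37639 + 980 = 38619)
(W + M(-34))/(-4670 - 3501) = (38619 - 18)/(-4670 - 3501) = 38601/(-8171) = 38601*(-1/8171) = -38601/8171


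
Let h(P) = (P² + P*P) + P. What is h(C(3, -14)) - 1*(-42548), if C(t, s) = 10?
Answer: 42758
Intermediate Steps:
h(P) = P + 2*P² (h(P) = (P² + P²) + P = 2*P² + P = P + 2*P²)
h(C(3, -14)) - 1*(-42548) = 10*(1 + 2*10) - 1*(-42548) = 10*(1 + 20) + 42548 = 10*21 + 42548 = 210 + 42548 = 42758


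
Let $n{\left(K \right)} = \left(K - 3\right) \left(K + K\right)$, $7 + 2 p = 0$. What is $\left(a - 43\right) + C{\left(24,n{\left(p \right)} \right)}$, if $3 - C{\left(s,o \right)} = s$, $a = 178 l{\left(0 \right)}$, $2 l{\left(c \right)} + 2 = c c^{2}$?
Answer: $-242$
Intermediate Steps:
$p = - \frac{7}{2}$ ($p = - \frac{7}{2} + \frac{1}{2} \cdot 0 = - \frac{7}{2} + 0 = - \frac{7}{2} \approx -3.5$)
$l{\left(c \right)} = -1 + \frac{c^{3}}{2}$ ($l{\left(c \right)} = -1 + \frac{c c^{2}}{2} = -1 + \frac{c^{3}}{2}$)
$n{\left(K \right)} = 2 K \left(-3 + K\right)$ ($n{\left(K \right)} = \left(-3 + K\right) 2 K = 2 K \left(-3 + K\right)$)
$a = -178$ ($a = 178 \left(-1 + \frac{0^{3}}{2}\right) = 178 \left(-1 + \frac{1}{2} \cdot 0\right) = 178 \left(-1 + 0\right) = 178 \left(-1\right) = -178$)
$C{\left(s,o \right)} = 3 - s$
$\left(a - 43\right) + C{\left(24,n{\left(p \right)} \right)} = \left(-178 - 43\right) + \left(3 - 24\right) = -221 + \left(3 - 24\right) = -221 - 21 = -242$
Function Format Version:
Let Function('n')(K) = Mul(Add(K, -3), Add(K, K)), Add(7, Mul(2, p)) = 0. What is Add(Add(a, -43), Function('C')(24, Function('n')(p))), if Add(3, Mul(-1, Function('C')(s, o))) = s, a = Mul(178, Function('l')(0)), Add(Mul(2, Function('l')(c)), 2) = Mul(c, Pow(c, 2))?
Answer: -242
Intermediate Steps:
p = Rational(-7, 2) (p = Add(Rational(-7, 2), Mul(Rational(1, 2), 0)) = Add(Rational(-7, 2), 0) = Rational(-7, 2) ≈ -3.5000)
Function('l')(c) = Add(-1, Mul(Rational(1, 2), Pow(c, 3))) (Function('l')(c) = Add(-1, Mul(Rational(1, 2), Mul(c, Pow(c, 2)))) = Add(-1, Mul(Rational(1, 2), Pow(c, 3))))
Function('n')(K) = Mul(2, K, Add(-3, K)) (Function('n')(K) = Mul(Add(-3, K), Mul(2, K)) = Mul(2, K, Add(-3, K)))
a = -178 (a = Mul(178, Add(-1, Mul(Rational(1, 2), Pow(0, 3)))) = Mul(178, Add(-1, Mul(Rational(1, 2), 0))) = Mul(178, Add(-1, 0)) = Mul(178, -1) = -178)
Function('C')(s, o) = Add(3, Mul(-1, s))
Add(Add(a, -43), Function('C')(24, Function('n')(p))) = Add(Add(-178, -43), Add(3, Mul(-1, 24))) = Add(-221, Add(3, -24)) = Add(-221, -21) = -242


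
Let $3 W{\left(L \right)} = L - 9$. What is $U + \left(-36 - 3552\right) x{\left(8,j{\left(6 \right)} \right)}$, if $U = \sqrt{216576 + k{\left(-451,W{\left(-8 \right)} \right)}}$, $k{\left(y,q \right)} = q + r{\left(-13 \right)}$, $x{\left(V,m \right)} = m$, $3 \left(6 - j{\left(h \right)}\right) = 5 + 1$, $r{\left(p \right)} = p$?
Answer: $-14352 + \frac{34 \sqrt{1686}}{3} \approx -13887.0$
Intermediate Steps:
$j{\left(h \right)} = 4$ ($j{\left(h \right)} = 6 - \frac{5 + 1}{3} = 6 - 2 = 4$)
$W{\left(L \right)} = -3 + \frac{L}{3}$ ($W{\left(L \right)} = \frac{L - 9}{3} = \frac{-9 + L}{3} = -3 + \frac{L}{3}$)
$k{\left(y,q \right)} = -13 + q$ ($k{\left(y,q \right)} = q - 13 = -13 + q$)
$U = \frac{34 \sqrt{1686}}{3}$ ($U = \sqrt{216576 + \left(-13 + \left(-3 + \frac{1}{3} \left(-8\right)\right)\right)} = \sqrt{216576 - \frac{56}{3}} = \sqrt{\frac{649672}{3}} = \frac{34 \sqrt{1686}}{3} \approx 465.36$)
$U + \left(-36 - 3552\right) x{\left(8,j{\left(6 \right)} \right)} = \frac{34 \sqrt{1686}}{3} + \left(-36 - 3552\right) 4 = \frac{34 \sqrt{1686}}{3} - 14352 = -14352 + \frac{34 \sqrt{1686}}{3}$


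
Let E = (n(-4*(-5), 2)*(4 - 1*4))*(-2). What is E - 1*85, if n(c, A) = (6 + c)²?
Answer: -85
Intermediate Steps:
E = 0 (E = ((6 - 4*(-5))²*(4 - 1*4))*(-2) = ((6 + 20)²*(4 - 4))*(-2) = (26²*0)*(-2) = (676*0)*(-2) = 0*(-2) = 0)
E - 1*85 = 0 - 1*85 = 0 - 85 = -85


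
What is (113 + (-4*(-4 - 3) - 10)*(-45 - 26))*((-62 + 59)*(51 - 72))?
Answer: -73395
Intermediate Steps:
(113 + (-4*(-4 - 3) - 10)*(-45 - 26))*((-62 + 59)*(51 - 72)) = (113 + (-4*(-7) - 10)*(-71))*(-3*(-21)) = (113 + (28 - 10)*(-71))*63 = (113 + 18*(-71))*63 = (113 - 1278)*63 = -1165*63 = -73395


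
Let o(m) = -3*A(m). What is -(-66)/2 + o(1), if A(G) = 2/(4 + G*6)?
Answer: 162/5 ≈ 32.400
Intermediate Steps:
A(G) = 2/(4 + 6*G)
o(m) = -3/(2 + 3*m)
-(-66)/2 + o(1) = -(-66)/2 - 3/(2 + 3*1) = -(-66)/2 - 3/(2 + 3) = -33*(-1) - 3/5 = 33 - 3*⅕ = 33 - ⅗ = 162/5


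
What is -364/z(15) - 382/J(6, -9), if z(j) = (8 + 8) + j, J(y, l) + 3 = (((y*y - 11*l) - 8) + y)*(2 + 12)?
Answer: -688518/57629 ≈ -11.947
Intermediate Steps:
J(y, l) = -115 - 154*l + 14*y + 14*y² (J(y, l) = -3 + (((y*y - 11*l) - 8) + y)*(2 + 12) = -3 + (((y² - 11*l) - 8) + y)*14 = -3 + ((-8 + y² - 11*l) + y)*14 = -3 + (-8 + y + y² - 11*l)*14 = -3 + (-112 - 154*l + 14*y + 14*y²) = -115 - 154*l + 14*y + 14*y²)
z(j) = 16 + j
-364/z(15) - 382/J(6, -9) = -364/(16 + 15) - 382/(-115 - 154*(-9) + 14*6 + 14*6²) = -364/31 - 382/(-115 + 1386 + 84 + 14*36) = -364*1/31 - 382/(-115 + 1386 + 84 + 504) = -364/31 - 382/1859 = -688518/57629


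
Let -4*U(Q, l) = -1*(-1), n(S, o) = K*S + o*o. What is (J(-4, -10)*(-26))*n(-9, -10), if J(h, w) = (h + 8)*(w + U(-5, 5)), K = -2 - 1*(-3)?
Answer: 97006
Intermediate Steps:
K = 1 (K = -2 + 3 = 1)
n(S, o) = S + o² (n(S, o) = 1*S + o*o = S + o²)
U(Q, l) = -¼ (U(Q, l) = -(-1)*(-1)/4 = -¼*1 = -¼)
J(h, w) = (8 + h)*(-¼ + w) (J(h, w) = (h + 8)*(w - ¼) = (8 + h)*(-¼ + w))
(J(-4, -10)*(-26))*n(-9, -10) = ((-2 + 8*(-10) - ¼*(-4) - 4*(-10))*(-26))*(-9 + (-10)²) = ((-2 - 80 + 1 + 40)*(-26))*(-9 + 100) = -41*(-26)*91 = 1066*91 = 97006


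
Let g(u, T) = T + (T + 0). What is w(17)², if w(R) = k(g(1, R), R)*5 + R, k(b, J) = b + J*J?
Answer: 2663424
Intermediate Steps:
g(u, T) = 2*T (g(u, T) = T + T = 2*T)
k(b, J) = b + J²
w(R) = 5*R² + 11*R (w(R) = (2*R + R²)*5 + R = (R² + 2*R)*5 + R = (5*R² + 10*R) + R = 5*R² + 11*R)
w(17)² = (17*(11 + 5*17))² = (17*(11 + 85))² = (17*96)² = 1632² = 2663424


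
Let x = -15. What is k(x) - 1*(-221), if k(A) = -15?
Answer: 206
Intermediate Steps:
k(x) - 1*(-221) = -15 - 1*(-221) = -15 + 221 = 206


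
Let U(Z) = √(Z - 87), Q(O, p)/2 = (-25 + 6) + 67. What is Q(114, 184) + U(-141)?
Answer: 96 + 2*I*√57 ≈ 96.0 + 15.1*I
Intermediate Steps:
Q(O, p) = 96 (Q(O, p) = 2*((-25 + 6) + 67) = 2*(-19 + 67) = 2*48 = 96)
U(Z) = √(-87 + Z)
Q(114, 184) + U(-141) = 96 + √(-87 - 141) = 96 + √(-228) = 96 + 2*I*√57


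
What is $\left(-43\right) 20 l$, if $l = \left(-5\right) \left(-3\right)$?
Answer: $-12900$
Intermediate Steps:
$l = 15$
$\left(-43\right) 20 l = \left(-43\right) 20 \cdot 15 = \left(-860\right) 15 = -12900$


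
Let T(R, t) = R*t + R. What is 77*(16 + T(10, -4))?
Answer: -1078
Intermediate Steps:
T(R, t) = R + R*t
77*(16 + T(10, -4)) = 77*(16 + 10*(1 - 4)) = 77*(16 + 10*(-3)) = 77*(16 - 30) = 77*(-14) = -1078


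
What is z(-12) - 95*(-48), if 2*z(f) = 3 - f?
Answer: 9135/2 ≈ 4567.5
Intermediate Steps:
z(f) = 3/2 - f/2 (z(f) = (3 - f)/2 = 3/2 - f/2)
z(-12) - 95*(-48) = (3/2 - ½*(-12)) - 95*(-48) = (3/2 + 6) + 4560 = 15/2 + 4560 = 9135/2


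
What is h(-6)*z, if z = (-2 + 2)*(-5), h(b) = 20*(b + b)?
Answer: 0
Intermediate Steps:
h(b) = 40*b (h(b) = 20*(2*b) = 40*b)
z = 0 (z = 0*(-5) = 0)
h(-6)*z = (40*(-6))*0 = -240*0 = 0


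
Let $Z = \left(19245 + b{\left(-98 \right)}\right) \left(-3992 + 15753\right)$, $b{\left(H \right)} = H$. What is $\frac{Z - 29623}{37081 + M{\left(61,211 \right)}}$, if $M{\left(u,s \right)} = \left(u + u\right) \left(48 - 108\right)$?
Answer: $\frac{225158244}{29761} \approx 7565.5$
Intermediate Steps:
$M{\left(u,s \right)} = - 120 u$ ($M{\left(u,s \right)} = 2 u \left(-60\right) = - 120 u$)
$Z = 225187867$ ($Z = \left(19245 - 98\right) \left(-3992 + 15753\right) = 19147 \cdot 11761 = 225187867$)
$\frac{Z - 29623}{37081 + M{\left(61,211 \right)}} = \frac{225187867 - 29623}{37081 - 7320} = \frac{225187867 - 29623}{29761} = 225158244 \cdot \frac{1}{29761} = \frac{225158244}{29761}$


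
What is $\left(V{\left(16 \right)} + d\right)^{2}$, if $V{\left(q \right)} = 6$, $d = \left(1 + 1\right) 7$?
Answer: $400$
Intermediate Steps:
$d = 14$ ($d = 2 \cdot 7 = 14$)
$\left(V{\left(16 \right)} + d\right)^{2} = \left(6 + 14\right)^{2} = 20^{2} = 400$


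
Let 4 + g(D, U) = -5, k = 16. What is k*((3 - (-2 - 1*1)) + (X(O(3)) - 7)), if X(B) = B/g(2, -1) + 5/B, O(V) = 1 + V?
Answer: -28/9 ≈ -3.1111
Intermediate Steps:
g(D, U) = -9 (g(D, U) = -4 - 5 = -9)
X(B) = 5/B - B/9 (X(B) = B/(-9) + 5/B = B*(-⅑) + 5/B = -B/9 + 5/B = 5/B - B/9)
k*((3 - (-2 - 1*1)) + (X(O(3)) - 7)) = 16*((3 - (-2 - 1*1)) + ((5/(1 + 3) - (1 + 3)/9) - 7)) = 16*((3 - (-2 - 1)) + ((5/4 - ⅑*4) - 7)) = 16*((3 - 1*(-3)) + ((5*(¼) - 4/9) - 7)) = 16*((3 + 3) + ((5/4 - 4/9) - 7)) = 16*(6 + (29/36 - 7)) = 16*(6 - 223/36) = 16*(-7/36) = -28/9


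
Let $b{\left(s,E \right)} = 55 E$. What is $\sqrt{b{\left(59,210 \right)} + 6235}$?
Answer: $\sqrt{17785} \approx 133.36$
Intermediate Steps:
$\sqrt{b{\left(59,210 \right)} + 6235} = \sqrt{55 \cdot 210 + 6235} = \sqrt{11550 + 6235} = \sqrt{17785}$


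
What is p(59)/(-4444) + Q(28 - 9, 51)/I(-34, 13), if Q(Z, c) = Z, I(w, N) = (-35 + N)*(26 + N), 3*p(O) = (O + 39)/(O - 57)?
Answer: -4475/173316 ≈ -0.025820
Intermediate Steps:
p(O) = (39 + O)/(3*(-57 + O)) (p(O) = ((O + 39)/(O - 57))/3 = ((39 + O)/(-57 + O))/3 = (39 + O)/(3*(-57 + O)))
p(59)/(-4444) + Q(28 - 9, 51)/I(-34, 13) = ((39 + 59)/(3*(-57 + 59)))/(-4444) + (28 - 9)/(-910 + 13² - 9*13) = ((⅓)*98/2)*(-1/4444) + 19/(-910 + 169 - 117) = ((⅓)*(½)*98)*(-1/4444) + 19/(-858) = (49/3)*(-1/4444) + 19*(-1/858) = -49/13332 - 19/858 = -4475/173316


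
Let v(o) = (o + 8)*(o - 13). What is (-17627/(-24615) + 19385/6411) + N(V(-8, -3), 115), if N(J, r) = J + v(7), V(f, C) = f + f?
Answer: -5379116206/52602255 ≈ -102.26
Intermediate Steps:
V(f, C) = 2*f
v(o) = (-13 + o)*(8 + o) (v(o) = (8 + o)*(-13 + o) = (-13 + o)*(8 + o))
N(J, r) = -90 + J (N(J, r) = J + (-104 + 7² - 5*7) = J + (-104 + 49 - 35) = J - 90 = -90 + J)
(-17627/(-24615) + 19385/6411) + N(V(-8, -3), 115) = (-17627/(-24615) + 19385/6411) + (-90 + 2*(-8)) = (-17627*(-1/24615) + 19385*(1/6411)) + (-90 - 16) = (17627/24615 + 19385/6411) - 106 = 196722824/52602255 - 106 = -5379116206/52602255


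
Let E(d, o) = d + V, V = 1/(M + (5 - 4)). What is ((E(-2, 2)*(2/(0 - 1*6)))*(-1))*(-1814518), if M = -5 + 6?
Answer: 907259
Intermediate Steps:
M = 1
V = ½ (V = 1/(1 + (5 - 4)) = 1/(1 + 1) = 1/2 = ½ ≈ 0.50000)
E(d, o) = ½ + d (E(d, o) = d + ½ = ½ + d)
((E(-2, 2)*(2/(0 - 1*6)))*(-1))*(-1814518) = (((½ - 2)*(2/(0 - 1*6)))*(-1))*(-1814518) = (-3/(0 - 6)*(-1))*(-1814518) = (-3/(-6)*(-1))*(-1814518) = (-3*(-1)/6*(-1))*(-1814518) = (-3/2*(-⅓)*(-1))*(-1814518) = ((½)*(-1))*(-1814518) = -½*(-1814518) = 907259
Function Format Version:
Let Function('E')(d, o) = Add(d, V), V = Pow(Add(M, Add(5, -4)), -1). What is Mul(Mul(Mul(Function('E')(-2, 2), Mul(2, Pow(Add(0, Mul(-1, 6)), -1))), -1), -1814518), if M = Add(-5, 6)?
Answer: 907259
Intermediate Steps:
M = 1
V = Rational(1, 2) (V = Pow(Add(1, Add(5, -4)), -1) = Pow(Add(1, 1), -1) = Pow(2, -1) = Rational(1, 2) ≈ 0.50000)
Function('E')(d, o) = Add(Rational(1, 2), d) (Function('E')(d, o) = Add(d, Rational(1, 2)) = Add(Rational(1, 2), d))
Mul(Mul(Mul(Function('E')(-2, 2), Mul(2, Pow(Add(0, Mul(-1, 6)), -1))), -1), -1814518) = Mul(Mul(Mul(Add(Rational(1, 2), -2), Mul(2, Pow(Add(0, Mul(-1, 6)), -1))), -1), -1814518) = Mul(Mul(Mul(Rational(-3, 2), Mul(2, Pow(Add(0, -6), -1))), -1), -1814518) = Mul(Mul(Mul(Rational(-3, 2), Mul(2, Pow(-6, -1))), -1), -1814518) = Mul(Mul(Mul(Rational(-3, 2), Mul(2, Rational(-1, 6))), -1), -1814518) = Mul(Mul(Mul(Rational(-3, 2), Rational(-1, 3)), -1), -1814518) = Mul(Mul(Rational(1, 2), -1), -1814518) = Mul(Rational(-1, 2), -1814518) = 907259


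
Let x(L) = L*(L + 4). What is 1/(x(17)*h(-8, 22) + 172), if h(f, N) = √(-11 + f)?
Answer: 172/2451115 - 357*I*√19/2451115 ≈ 7.0172e-5 - 0.00063486*I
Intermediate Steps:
x(L) = L*(4 + L)
1/(x(17)*h(-8, 22) + 172) = 1/((17*(4 + 17))*√(-11 - 8) + 172) = 1/((17*21)*√(-19) + 172) = 1/(357*(I*√19) + 172) = 1/(357*I*√19 + 172) = 1/(172 + 357*I*√19)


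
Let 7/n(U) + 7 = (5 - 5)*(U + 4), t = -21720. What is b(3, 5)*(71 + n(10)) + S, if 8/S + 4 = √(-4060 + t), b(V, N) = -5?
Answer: -2257158/6449 - 4*I*√6445/6449 ≈ -350.0 - 0.049794*I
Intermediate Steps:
n(U) = -1 (n(U) = 7/(-7 + (5 - 5)*(U + 4)) = 7/(-7 + 0*(4 + U)) = 7/(-7 + 0) = 7/(-7) = 7*(-⅐) = -1)
S = 8/(-4 + 2*I*√6445) (S = 8/(-4 + √(-4060 - 21720)) = 8/(-4 + √(-25780)) = 8/(-4 + 2*I*√6445) ≈ -0.0012405 - 0.049794*I)
b(3, 5)*(71 + n(10)) + S = -5*(71 - 1) + (-8/6449 - 4*I*√6445/6449) = -5*70 + (-8/6449 - 4*I*√6445/6449) = -350 + (-8/6449 - 4*I*√6445/6449) = -2257158/6449 - 4*I*√6445/6449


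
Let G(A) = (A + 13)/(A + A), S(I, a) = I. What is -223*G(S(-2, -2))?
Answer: 2453/4 ≈ 613.25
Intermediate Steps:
G(A) = (13 + A)/(2*A) (G(A) = (13 + A)/((2*A)) = (13 + A)*(1/(2*A)) = (13 + A)/(2*A))
-223*G(S(-2, -2)) = -223*(13 - 2)/(2*(-2)) = -223*(-1)*11/(2*2) = -223*(-11/4) = 2453/4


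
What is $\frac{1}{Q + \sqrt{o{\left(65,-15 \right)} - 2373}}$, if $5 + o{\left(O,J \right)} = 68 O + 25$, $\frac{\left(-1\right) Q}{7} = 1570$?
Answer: $- \frac{10990}{120778033} - \frac{\sqrt{2067}}{120778033} \approx -9.137 \cdot 10^{-5}$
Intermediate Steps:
$Q = -10990$ ($Q = \left(-7\right) 1570 = -10990$)
$o{\left(O,J \right)} = 20 + 68 O$ ($o{\left(O,J \right)} = -5 + \left(68 O + 25\right) = -5 + \left(25 + 68 O\right) = 20 + 68 O$)
$\frac{1}{Q + \sqrt{o{\left(65,-15 \right)} - 2373}} = \frac{1}{-10990 + \sqrt{\left(20 + 68 \cdot 65\right) - 2373}} = \frac{1}{-10990 + \sqrt{\left(20 + 4420\right) - 2373}} = \frac{1}{-10990 + \sqrt{4440 - 2373}} = \frac{1}{-10990 + \sqrt{2067}}$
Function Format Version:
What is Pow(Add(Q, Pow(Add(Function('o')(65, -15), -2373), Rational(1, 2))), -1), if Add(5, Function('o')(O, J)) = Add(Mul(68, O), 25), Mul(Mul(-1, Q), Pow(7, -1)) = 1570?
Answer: Add(Rational(-10990, 120778033), Mul(Rational(-1, 120778033), Pow(2067, Rational(1, 2)))) ≈ -9.1370e-5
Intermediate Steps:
Q = -10990 (Q = Mul(-7, 1570) = -10990)
Function('o')(O, J) = Add(20, Mul(68, O)) (Function('o')(O, J) = Add(-5, Add(Mul(68, O), 25)) = Add(-5, Add(25, Mul(68, O))) = Add(20, Mul(68, O)))
Pow(Add(Q, Pow(Add(Function('o')(65, -15), -2373), Rational(1, 2))), -1) = Pow(Add(-10990, Pow(Add(Add(20, Mul(68, 65)), -2373), Rational(1, 2))), -1) = Pow(Add(-10990, Pow(Add(Add(20, 4420), -2373), Rational(1, 2))), -1) = Pow(Add(-10990, Pow(Add(4440, -2373), Rational(1, 2))), -1) = Pow(Add(-10990, Pow(2067, Rational(1, 2))), -1)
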